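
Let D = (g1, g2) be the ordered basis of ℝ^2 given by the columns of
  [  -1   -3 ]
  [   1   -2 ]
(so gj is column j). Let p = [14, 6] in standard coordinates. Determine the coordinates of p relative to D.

We seek scalars with c_1 g1 + c_2 g2 = p; equivalently solve M c = p where the columns of M are g1, g2.
System: -c_1 - 3c_2 = 14, c_1 - 2c_2 = 6; solving gives c_1 = -2, c_2 = -4.
Check: -2g1 - 4g2 = [14, 6].

[-2, -4]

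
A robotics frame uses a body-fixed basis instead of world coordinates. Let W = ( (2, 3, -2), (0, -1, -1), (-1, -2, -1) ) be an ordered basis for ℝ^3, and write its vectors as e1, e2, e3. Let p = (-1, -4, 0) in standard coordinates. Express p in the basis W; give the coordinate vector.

We seek scalars with c_1 e1 + ... + c_3 e3 = p; equivalently solve M c = p where the columns of M are e1, ..., e3.
Gaussian elimination on [M | p] yields c = (-1, 3, -1).
Check: -e1 + 3e2 - e3 = (-1, -4, 0).

(-1, 3, -1)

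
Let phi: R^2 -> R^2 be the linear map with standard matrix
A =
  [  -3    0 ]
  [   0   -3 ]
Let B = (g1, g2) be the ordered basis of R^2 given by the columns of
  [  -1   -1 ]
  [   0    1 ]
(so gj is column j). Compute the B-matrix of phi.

[[-3, 0], [0, -3]]

Let P have columns g1, g2. Then [phi]_B = P^(-1) A P.
Here det P = -1, so P^(-1) is integer; computing A P first and then P^(-1)(A P) gives [[-3, 0], [0, -3]].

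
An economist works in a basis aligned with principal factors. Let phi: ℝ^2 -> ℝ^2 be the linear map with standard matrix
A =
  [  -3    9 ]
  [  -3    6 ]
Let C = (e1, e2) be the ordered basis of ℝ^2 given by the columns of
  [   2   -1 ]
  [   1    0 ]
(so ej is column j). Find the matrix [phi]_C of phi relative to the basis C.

[[0, 3], [-3, 3]]

With P the matrix whose columns are e1, e2, [phi]_C = P^(-1) A P.
Column by column: phi(e1) = A e1 = <3, 0>; its C-coordinates <0, -3> give column 1.
Continuing for each basis vector yields [phi]_C = [[0, 3], [-3, 3]].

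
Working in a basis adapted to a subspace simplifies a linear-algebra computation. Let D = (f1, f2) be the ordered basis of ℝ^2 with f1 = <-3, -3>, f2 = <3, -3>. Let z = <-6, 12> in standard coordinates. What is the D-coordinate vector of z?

We seek scalars with c_1 f1 + c_2 f2 = z; equivalently solve M c = z where the columns of M are f1, f2.
System: -3c_1 + 3c_2 = -6, -3c_1 - 3c_2 = 12; solving gives c_1 = -1, c_2 = -3.
Check: -f1 - 3f2 = <-6, 12>.

<-1, -3>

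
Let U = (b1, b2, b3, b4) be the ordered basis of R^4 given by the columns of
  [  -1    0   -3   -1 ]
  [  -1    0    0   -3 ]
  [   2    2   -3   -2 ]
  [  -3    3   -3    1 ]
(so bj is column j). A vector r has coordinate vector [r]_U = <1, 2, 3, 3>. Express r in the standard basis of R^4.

r = M [r]_U, where M has columns b1, ..., b4.
Carrying out the matrix-vector product, r = <-13, -10, -9, -3>.

<-13, -10, -9, -3>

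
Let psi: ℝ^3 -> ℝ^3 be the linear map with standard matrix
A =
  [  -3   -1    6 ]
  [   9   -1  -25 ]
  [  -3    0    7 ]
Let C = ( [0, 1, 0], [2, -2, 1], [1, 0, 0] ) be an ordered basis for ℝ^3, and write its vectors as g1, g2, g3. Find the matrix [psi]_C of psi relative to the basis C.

[[-1, -3, 3], [0, 1, -3], [-1, 0, 3]]

Let P have columns g1, ..., g3. Then [psi]_C = P^(-1) A P.
Here det P = 1, so P^(-1) is integer; computing A P first and then P^(-1)(A P) gives [[-1, -3, 3], [0, 1, -3], [-1, 0, 3]].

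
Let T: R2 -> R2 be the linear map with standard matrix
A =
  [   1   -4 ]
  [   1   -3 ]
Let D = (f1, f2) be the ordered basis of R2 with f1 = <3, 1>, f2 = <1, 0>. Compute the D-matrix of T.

[[0, 1], [-1, -2]]

The j-th column of [T]_D is [T(fj)]_D.
T(f1) = A f1 = <-1, 0> = 0·f1 - f2, so column 1 is <0, -1>.
Repeating for f2 and assembling the columns gives [[0, 1], [-1, -2]].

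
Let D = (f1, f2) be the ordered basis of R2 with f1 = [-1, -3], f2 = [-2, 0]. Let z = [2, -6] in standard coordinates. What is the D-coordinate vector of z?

[2, -2]

We seek scalars with c_1 f1 + c_2 f2 = z; equivalently solve M c = z where the columns of M are f1, f2.
System: -c_1 - 2c_2 = 2, -3c_1 + 0c_2 = -6; solving gives c_1 = 2, c_2 = -2.
Check: 2f1 - 2f2 = [2, -6].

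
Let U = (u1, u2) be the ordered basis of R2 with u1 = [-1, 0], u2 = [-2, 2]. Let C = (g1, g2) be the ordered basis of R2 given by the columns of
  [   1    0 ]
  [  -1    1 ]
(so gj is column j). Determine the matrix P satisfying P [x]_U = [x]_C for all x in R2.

[[-1, -2], [-1, 0]]

Let M have columns uj and N have columns gj. Then for every x, N [x]_C = x = M [x]_U, so P = N^(-1) M.
Since det N = 1, N^(-1) has integer entries; multiplying gives P = [[-1, -2], [-1, 0]].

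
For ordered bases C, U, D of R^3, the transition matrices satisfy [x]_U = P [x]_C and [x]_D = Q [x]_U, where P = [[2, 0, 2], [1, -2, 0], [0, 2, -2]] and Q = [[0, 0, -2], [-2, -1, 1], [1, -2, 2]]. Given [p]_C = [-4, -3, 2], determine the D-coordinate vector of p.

First [p]_U = P [p]_C = [-4, 2, -10].
Then [p]_D = Q [p]_U = [20, -4, -28].

[20, -4, -28]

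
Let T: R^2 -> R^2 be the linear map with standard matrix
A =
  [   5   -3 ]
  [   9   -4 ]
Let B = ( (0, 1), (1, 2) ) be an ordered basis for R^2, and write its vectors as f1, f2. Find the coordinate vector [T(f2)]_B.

Compute T(f2) = A f2 = (-1, 1) in standard coordinates.
Then write this in B-coordinates: solve for y in y_1 f1 + y_2 f2 = (-1, 1).
This gives y = (3, -1), which is column 2 of [T]_B.

(3, -1)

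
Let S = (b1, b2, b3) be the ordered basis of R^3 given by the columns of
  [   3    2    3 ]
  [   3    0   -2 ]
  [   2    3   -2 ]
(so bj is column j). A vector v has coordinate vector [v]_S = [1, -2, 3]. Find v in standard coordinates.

[8, -3, -10]

By definition v = b1 - 2b2 + 3b3.
Summing componentwise gives [8, -3, -10].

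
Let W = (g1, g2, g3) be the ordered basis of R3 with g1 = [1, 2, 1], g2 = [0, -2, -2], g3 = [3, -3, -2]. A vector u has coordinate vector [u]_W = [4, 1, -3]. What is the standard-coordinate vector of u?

[-5, 15, 8]

u = M [u]_W, where M has columns g1, ..., g3.
Carrying out the matrix-vector product, u = [-5, 15, 8].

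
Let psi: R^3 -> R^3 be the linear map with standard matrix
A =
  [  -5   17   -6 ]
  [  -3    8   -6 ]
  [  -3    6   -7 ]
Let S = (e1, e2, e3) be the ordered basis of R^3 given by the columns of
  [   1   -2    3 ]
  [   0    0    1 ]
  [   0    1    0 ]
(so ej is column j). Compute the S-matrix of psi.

[[-2, 2, -1], [-3, -1, -3], [-3, 0, -1]]

Let P have columns e1, ..., e3. Then [psi]_S = P^(-1) A P.
Here det P = -1, so P^(-1) is integer; computing A P first and then P^(-1)(A P) gives [[-2, 2, -1], [-3, -1, -3], [-3, 0, -1]].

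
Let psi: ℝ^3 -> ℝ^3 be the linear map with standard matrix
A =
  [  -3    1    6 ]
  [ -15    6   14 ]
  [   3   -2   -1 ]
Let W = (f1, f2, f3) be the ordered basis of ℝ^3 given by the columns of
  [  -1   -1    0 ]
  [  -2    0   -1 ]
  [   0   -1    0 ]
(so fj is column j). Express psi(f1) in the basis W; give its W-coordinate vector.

Compute psi(f1) = A f1 = [1, 3, 1] in standard coordinates.
Then write this in W-coordinates: solve for y in y_1 f1 + ... + y_3 f3 = [1, 3, 1].
This gives y = [0, -1, -3], which is column 1 of [psi]_W.

[0, -1, -3]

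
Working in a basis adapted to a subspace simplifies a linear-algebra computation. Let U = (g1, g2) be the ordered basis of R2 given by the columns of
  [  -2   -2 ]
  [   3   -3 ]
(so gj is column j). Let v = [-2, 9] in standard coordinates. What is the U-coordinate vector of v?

[v]_U is the unique c with M c = v, where M has columns g1, g2.
System: -2c_1 - 2c_2 = -2, 3c_1 - 3c_2 = 9; solving gives c_1 = 2, c_2 = -1.
Check: 2g1 - g2 = [-2, 9].

[2, -1]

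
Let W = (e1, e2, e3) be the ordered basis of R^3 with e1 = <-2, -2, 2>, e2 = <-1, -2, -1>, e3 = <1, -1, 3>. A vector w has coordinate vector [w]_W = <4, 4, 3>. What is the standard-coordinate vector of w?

<-9, -19, 13>

w = M [w]_W, where M has columns e1, ..., e3.
Carrying out the matrix-vector product, w = <-9, -19, 13>.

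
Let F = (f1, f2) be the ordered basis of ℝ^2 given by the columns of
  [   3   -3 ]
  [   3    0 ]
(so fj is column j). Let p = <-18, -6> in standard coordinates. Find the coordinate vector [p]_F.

<-2, 4>

We seek scalars with c_1 f1 + c_2 f2 = p; equivalently solve M c = p where the columns of M are f1, f2.
System: 3c_1 - 3c_2 = -18, 3c_1 + 0c_2 = -6; solving gives c_1 = -2, c_2 = 4.
Check: -2f1 + 4f2 = <-18, -6>.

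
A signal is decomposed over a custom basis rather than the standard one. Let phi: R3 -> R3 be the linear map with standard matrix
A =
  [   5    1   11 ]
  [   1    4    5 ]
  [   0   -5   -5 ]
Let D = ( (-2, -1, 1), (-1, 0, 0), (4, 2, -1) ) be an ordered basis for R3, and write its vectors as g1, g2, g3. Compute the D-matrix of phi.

[[-1, -1, -3], [-2, 3, 3], [-1, -1, 2]]

With P the matrix whose columns are g1, ..., g3, [phi]_D = P^(-1) A P.
Column by column: phi(g1) = A g1 = (0, -1, 0); its D-coordinates (-1, -2, -1) give column 1.
Continuing for each basis vector yields [phi]_D = [[-1, -1, -3], [-2, 3, 3], [-1, -1, 2]].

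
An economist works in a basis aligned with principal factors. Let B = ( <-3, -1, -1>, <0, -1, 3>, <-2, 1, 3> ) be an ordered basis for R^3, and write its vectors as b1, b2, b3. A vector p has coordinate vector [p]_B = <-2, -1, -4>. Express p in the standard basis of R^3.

By definition p = -2b1 - b2 - 4b3.
Summing componentwise gives <14, -1, -13>.

<14, -1, -13>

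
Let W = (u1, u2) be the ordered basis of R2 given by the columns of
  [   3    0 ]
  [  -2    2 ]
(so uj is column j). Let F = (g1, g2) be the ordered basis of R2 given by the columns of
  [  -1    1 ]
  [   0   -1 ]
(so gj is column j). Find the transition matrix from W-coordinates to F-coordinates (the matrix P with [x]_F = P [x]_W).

Take x = uj: its W-coordinates are the j-th standard unit vector, so P e_j — column j of P — equals [uj]_F.
u1 = -g1 + 2g2, giving column 1 = (-1, 2); repeating for each j gives P = [[-1, -2], [2, -2]].

[[-1, -2], [2, -2]]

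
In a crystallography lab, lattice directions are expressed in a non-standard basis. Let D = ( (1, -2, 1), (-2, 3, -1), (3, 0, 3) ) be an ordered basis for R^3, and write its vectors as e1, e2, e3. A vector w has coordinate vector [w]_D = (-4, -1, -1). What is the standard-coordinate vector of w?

(-5, 5, -6)

w = M [w]_D, where M has columns e1, ..., e3.
Carrying out the matrix-vector product, w = (-5, 5, -6).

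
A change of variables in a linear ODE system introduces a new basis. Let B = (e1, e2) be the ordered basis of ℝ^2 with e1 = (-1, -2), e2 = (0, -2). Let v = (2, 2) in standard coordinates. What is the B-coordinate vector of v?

(-2, 1)

We seek scalars with c_1 e1 + c_2 e2 = v; equivalently solve M c = v where the columns of M are e1, e2.
System: -c_1 + 0c_2 = 2, -2c_1 - 2c_2 = 2; solving gives c_1 = -2, c_2 = 1.
Check: -2e1 + e2 = (2, 2).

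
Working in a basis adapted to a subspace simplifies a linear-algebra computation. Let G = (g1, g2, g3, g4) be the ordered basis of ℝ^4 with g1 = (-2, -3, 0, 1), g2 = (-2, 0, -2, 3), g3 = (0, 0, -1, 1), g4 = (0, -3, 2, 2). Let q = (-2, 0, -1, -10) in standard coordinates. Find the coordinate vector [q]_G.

(3, -2, -1, -3)

We seek scalars with c_1 g1 + ... + c_4 g4 = q; equivalently solve M c = q where the columns of M are g1, ..., g4.
Solving this 4x4 system gives c = (3, -2, -1, -3).
Check: 3g1 - 2g2 - g3 - 3g4 = (-2, 0, -1, -10).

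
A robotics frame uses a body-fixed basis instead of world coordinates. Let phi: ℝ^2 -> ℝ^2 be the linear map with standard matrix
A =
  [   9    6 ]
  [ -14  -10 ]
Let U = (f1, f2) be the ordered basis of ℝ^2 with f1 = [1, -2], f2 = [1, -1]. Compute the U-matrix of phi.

With P the matrix whose columns are f1, f2, [phi]_U = P^(-1) A P.
Column by column: phi(f1) = A f1 = [-3, 6]; its U-coordinates [-3, 0] give column 1.
Continuing for each basis vector yields [phi]_U = [[-3, 1], [0, 2]].

[[-3, 1], [0, 2]]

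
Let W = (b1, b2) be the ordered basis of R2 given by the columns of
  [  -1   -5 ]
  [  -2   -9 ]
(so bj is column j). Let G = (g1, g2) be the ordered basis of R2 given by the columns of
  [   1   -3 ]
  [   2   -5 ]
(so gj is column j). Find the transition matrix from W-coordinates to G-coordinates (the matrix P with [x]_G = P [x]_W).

[[-1, -2], [0, 1]]

Let M have columns bj and N have columns gj. Then for every x, N [x]_G = x = M [x]_W, so P = N^(-1) M.
Since det N = 1, N^(-1) has integer entries; multiplying gives P = [[-1, -2], [0, 1]].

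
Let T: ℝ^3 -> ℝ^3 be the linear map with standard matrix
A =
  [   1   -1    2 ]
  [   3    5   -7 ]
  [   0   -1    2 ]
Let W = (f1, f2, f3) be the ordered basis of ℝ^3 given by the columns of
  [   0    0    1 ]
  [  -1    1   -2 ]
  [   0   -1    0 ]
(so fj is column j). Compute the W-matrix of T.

[[2, -3, -1], [-1, 3, -2], [1, -3, 3]]

The j-th column of [T]_W is [T(fj)]_W.
T(f1) = A f1 = [1, -5, 1] = 2f1 - f2 + f3, so column 1 is [2, -1, 1].
Repeating for f2, f3 and assembling the columns gives [[2, -3, -1], [-1, 3, -2], [1, -3, 3]].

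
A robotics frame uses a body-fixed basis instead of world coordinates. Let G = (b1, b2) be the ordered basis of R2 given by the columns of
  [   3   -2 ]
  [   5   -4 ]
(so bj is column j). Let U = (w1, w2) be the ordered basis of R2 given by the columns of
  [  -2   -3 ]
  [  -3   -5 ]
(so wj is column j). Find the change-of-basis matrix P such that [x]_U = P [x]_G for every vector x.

[[0, -2], [-1, 2]]

Take x = bj: its G-coordinates are the j-th standard unit vector, so P e_j — column j of P — equals [bj]_U.
b1 = 0·w1 - w2, giving column 1 = [0, -1]; repeating for each j gives P = [[0, -2], [-1, 2]].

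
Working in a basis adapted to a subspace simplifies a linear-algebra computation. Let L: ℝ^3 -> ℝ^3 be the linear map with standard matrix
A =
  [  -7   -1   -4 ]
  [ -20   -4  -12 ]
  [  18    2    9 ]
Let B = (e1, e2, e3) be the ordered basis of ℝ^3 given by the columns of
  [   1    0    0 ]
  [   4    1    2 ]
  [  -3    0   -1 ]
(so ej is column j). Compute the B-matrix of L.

[[1, -1, 2], [0, -2, -2], [-2, 1, -1]]

With P the matrix whose columns are e1, ..., e3, [L]_B = P^(-1) A P.
Column by column: L(e1) = A e1 = <1, 0, -1>; its B-coordinates <1, 0, -2> give column 1.
Continuing for each basis vector yields [L]_B = [[1, -1, 2], [0, -2, -2], [-2, 1, -1]].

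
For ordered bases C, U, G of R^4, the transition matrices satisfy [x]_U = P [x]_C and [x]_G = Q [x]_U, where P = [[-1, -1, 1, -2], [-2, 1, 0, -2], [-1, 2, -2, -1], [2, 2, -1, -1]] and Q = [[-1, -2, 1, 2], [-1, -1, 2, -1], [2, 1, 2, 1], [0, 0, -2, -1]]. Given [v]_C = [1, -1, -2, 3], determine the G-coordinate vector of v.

[22, 14, -30, 5]

First [v]_U = P [v]_C = [-8, -9, -2, -1].
Then [v]_G = Q [v]_U = [22, 14, -30, 5].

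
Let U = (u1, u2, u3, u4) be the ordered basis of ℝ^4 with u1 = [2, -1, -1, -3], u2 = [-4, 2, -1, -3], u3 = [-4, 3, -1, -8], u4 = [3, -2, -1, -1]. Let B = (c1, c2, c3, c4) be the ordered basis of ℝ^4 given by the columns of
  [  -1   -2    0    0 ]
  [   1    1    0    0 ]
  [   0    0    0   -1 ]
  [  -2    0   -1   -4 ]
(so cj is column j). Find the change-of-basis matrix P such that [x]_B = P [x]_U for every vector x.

Let M have columns uj and N have columns cj. Then for every x, N [x]_B = x = M [x]_U, so P = N^(-1) M.
Since det N = -1, N^(-1) has integer entries; multiplying gives P = [[0, 0, 2, -1], [-1, 2, 1, -1], [-1, -1, 0, -1], [1, 1, 1, 1]].

[[0, 0, 2, -1], [-1, 2, 1, -1], [-1, -1, 0, -1], [1, 1, 1, 1]]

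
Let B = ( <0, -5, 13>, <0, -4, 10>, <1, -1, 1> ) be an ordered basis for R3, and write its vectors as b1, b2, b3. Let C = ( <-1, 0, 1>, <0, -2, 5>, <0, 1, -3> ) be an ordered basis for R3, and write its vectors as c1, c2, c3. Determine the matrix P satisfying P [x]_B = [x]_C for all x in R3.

Take x = bj: its B-coordinates are the j-th standard unit vector, so P e_j — column j of P — equals [bj]_C.
b1 = 0·c1 + 2c2 - c3, giving column 1 = <0, 2, -1>; repeating for each j gives P = [[0, 0, -1], [2, 2, 1], [-1, 0, 1]].

[[0, 0, -1], [2, 2, 1], [-1, 0, 1]]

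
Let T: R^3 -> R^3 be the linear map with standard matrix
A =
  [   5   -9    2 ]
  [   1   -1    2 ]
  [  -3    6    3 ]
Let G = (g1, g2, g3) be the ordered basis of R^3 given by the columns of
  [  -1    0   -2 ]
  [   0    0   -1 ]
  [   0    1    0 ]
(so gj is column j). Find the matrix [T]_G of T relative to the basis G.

Let P have columns g1, ..., g3. Then [T]_G = P^(-1) A P.
Here det P = -1, so P^(-1) is integer; computing A P first and then P^(-1)(A P) gives [[3, 2, -1], [3, 3, 0], [1, -2, 1]].

[[3, 2, -1], [3, 3, 0], [1, -2, 1]]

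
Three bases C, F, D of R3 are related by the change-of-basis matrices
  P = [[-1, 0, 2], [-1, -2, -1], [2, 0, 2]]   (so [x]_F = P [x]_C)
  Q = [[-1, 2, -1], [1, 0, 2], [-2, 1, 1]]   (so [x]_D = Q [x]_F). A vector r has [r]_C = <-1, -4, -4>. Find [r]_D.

Apply P to get F-coordinates <-7, 13, -10>, then Q to get D-coordinates.
The result is [r]_D = <43, -27, 17>.

<43, -27, 17>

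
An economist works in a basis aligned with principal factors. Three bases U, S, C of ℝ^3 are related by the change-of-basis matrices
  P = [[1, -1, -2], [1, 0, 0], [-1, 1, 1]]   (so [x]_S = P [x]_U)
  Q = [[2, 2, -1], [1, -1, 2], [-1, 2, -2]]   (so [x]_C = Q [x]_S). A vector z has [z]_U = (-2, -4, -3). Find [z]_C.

(17, 0, -2)

First [z]_S = P [z]_U = (8, -2, -5).
Then [z]_C = Q [z]_S = (17, 0, -2).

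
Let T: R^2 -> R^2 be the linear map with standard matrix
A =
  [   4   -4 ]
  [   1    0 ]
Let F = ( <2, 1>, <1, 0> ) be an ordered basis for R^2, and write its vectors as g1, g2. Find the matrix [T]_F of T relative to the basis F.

[[2, 1], [0, 2]]

Let P have columns g1, g2. Then [T]_F = P^(-1) A P.
Here det P = -1, so P^(-1) is integer; computing A P first and then P^(-1)(A P) gives [[2, 1], [0, 2]].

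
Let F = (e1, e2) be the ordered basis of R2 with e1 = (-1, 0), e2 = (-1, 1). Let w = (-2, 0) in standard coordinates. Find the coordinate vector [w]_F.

(2, 0)

We seek scalars with c_1 e1 + c_2 e2 = w; equivalently solve M c = w where the columns of M are e1, e2.
System: -c_1 - c_2 = -2, 0c_1 + c_2 = 0; solving gives c_1 = 2, c_2 = 0.
Check: 2e1 + 0·e2 = (-2, 0).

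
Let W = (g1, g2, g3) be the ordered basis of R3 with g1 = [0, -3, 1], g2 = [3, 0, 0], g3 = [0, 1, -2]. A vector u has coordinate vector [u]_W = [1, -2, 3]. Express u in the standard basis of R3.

[-6, 0, -5]

By definition u = g1 - 2g2 + 3g3.
Summing componentwise gives [-6, 0, -5].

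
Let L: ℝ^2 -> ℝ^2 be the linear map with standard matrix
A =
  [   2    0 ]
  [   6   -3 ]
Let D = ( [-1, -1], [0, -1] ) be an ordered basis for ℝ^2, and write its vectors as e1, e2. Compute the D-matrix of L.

[[2, 0], [1, -3]]

The j-th column of [L]_D is [L(ej)]_D.
L(e1) = A e1 = [-2, -3] = 2e1 + e2, so column 1 is [2, 1].
Repeating for e2 and assembling the columns gives [[2, 0], [1, -3]].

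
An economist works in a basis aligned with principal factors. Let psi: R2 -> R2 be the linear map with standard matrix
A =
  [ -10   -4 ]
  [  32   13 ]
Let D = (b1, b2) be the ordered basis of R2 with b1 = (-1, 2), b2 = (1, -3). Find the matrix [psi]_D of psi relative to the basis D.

[[0, 1], [2, 3]]

With P the matrix whose columns are b1, b2, [psi]_D = P^(-1) A P.
Column by column: psi(b1) = A b1 = (2, -6); its D-coordinates (0, 2) give column 1.
Continuing for each basis vector yields [psi]_D = [[0, 1], [2, 3]].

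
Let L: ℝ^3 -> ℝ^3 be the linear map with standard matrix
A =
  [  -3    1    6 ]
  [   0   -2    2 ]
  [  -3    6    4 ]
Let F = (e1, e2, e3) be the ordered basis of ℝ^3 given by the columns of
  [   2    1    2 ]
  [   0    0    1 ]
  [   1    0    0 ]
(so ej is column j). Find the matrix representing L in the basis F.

Let P have columns e1, ..., e3. Then [L]_F = P^(-1) A P.
Here det P = 1, so P^(-1) is integer; computing A P first and then P^(-1)(A P) gives [[-2, -3, 0], [0, 3, -1], [2, 0, -2]].

[[-2, -3, 0], [0, 3, -1], [2, 0, -2]]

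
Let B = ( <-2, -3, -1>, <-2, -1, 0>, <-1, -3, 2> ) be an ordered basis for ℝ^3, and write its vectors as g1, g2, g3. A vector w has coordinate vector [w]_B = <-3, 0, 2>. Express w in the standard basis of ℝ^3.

<4, 3, 7>

By definition w = -3g1 + 0·g2 + 2g3.
Summing componentwise gives <4, 3, 7>.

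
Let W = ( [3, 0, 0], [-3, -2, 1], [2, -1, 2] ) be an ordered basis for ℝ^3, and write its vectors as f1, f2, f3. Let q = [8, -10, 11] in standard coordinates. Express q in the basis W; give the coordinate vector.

[q]_W is the unique c with M c = q, where M has columns f1, ..., f3.
Gaussian elimination on [M | q] yields c = (3, 3, 4).
Check: 3f1 + 3f2 + 4f3 = [8, -10, 11].

[3, 3, 4]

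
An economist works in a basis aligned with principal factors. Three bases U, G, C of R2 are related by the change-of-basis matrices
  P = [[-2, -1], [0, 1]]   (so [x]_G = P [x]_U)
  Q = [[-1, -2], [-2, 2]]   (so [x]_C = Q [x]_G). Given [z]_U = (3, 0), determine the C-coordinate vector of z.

Composing the changes, [z]_C = Q P [z]_U.
Q P = [[2, -1], [4, 4]]; applying this to (3, 0) gives (6, 12).

(6, 12)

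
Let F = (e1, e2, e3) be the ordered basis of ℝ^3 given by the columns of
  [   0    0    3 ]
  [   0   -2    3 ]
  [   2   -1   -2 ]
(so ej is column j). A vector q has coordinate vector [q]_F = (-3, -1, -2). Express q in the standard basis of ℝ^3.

(-6, -4, -1)

By definition q = -3e1 - e2 - 2e3.
Summing componentwise gives (-6, -4, -1).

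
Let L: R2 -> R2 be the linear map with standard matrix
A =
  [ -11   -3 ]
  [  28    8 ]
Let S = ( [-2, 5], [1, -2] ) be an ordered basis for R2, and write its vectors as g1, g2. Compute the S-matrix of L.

[[-2, 2], [3, -1]]

With P the matrix whose columns are g1, g2, [L]_S = P^(-1) A P.
Column by column: L(g1) = A g1 = [7, -16]; its S-coordinates [-2, 3] give column 1.
Continuing for each basis vector yields [L]_S = [[-2, 2], [3, -1]].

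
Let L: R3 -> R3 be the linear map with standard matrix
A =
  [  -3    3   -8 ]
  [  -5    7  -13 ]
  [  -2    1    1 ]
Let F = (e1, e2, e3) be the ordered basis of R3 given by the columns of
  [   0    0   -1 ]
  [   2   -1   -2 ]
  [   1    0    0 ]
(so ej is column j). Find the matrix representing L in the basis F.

[[3, -1, 0], [1, -1, 3], [2, 3, 3]]

With P the matrix whose columns are e1, ..., e3, [L]_F = P^(-1) A P.
Column by column: L(e1) = A e1 = (-2, 1, 3); its F-coordinates (3, 1, 2) give column 1.
Continuing for each basis vector yields [L]_F = [[3, -1, 0], [1, -1, 3], [2, 3, 3]].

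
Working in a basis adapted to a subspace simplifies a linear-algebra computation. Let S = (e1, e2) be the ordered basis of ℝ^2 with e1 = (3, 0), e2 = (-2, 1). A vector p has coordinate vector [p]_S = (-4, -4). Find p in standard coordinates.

The coordinates say p = -4e1 - 4e2; adding the scaled basis vectors gives (-4, -4).

(-4, -4)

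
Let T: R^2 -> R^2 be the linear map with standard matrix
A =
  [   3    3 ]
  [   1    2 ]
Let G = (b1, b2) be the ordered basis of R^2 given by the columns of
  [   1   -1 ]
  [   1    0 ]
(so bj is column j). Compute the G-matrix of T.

The j-th column of [T]_G is [T(bj)]_G.
T(b1) = A b1 = (6, 3) = 3b1 - 3b2, so column 1 is (3, -3).
Repeating for b2 and assembling the columns gives [[3, -1], [-3, 2]].

[[3, -1], [-3, 2]]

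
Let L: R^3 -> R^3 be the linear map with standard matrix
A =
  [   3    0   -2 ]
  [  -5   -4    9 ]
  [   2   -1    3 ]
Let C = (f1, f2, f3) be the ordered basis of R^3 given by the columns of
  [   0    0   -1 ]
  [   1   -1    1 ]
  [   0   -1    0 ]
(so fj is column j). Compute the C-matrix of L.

[[-3, -1, 1], [1, 2, 3], [0, -2, 3]]

With P the matrix whose columns are f1, ..., f3, [L]_C = P^(-1) A P.
Column by column: L(f1) = A f1 = <0, -4, -1>; its C-coordinates <-3, 1, 0> give column 1.
Continuing for each basis vector yields [L]_C = [[-3, -1, 1], [1, 2, 3], [0, -2, 3]].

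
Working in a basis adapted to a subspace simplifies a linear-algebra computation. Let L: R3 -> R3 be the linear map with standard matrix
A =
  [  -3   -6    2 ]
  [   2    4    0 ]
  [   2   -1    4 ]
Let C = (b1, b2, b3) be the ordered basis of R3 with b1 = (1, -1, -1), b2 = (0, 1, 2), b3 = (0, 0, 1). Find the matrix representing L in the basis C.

[[1, -2, 2], [-1, 2, 2], [2, 1, 2]]

With P the matrix whose columns are b1, ..., b3, [L]_C = P^(-1) A P.
Column by column: L(b1) = A b1 = (1, -2, -1); its C-coordinates (1, -1, 2) give column 1.
Continuing for each basis vector yields [L]_C = [[1, -2, 2], [-1, 2, 2], [2, 1, 2]].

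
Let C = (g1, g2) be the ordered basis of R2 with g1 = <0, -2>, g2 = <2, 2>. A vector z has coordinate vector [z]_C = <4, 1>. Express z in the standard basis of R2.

<2, -6>

z = M [z]_C, where M has columns g1, g2.
Carrying out the matrix-vector product, z = <2, -6>.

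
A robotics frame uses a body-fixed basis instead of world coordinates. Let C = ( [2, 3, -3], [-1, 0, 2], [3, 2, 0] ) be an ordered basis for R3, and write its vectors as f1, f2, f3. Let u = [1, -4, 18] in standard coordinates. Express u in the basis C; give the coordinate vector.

We seek scalars with c_1 f1 + ... + c_3 f3 = u; equivalently solve M c = u where the columns of M are f1, ..., f3.
Solving this 3x3 system gives c = (-4, 3, 4).
Check: -4f1 + 3f2 + 4f3 = [1, -4, 18].

[-4, 3, 4]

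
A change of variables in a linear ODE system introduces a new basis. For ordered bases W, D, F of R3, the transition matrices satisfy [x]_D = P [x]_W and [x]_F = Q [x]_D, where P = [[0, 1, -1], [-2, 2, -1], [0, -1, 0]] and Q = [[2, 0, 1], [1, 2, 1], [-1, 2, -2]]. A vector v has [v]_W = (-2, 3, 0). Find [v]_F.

Apply P to get D-coordinates (3, 10, -3), then Q to get F-coordinates.
The result is [v]_F = (3, 20, 23).

(3, 20, 23)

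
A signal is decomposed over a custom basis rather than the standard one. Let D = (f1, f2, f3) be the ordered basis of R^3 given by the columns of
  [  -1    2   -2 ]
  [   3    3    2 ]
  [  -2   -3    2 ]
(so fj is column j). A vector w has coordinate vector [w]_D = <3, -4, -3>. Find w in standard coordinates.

By definition w = 3f1 - 4f2 - 3f3.
Summing componentwise gives <-5, -9, 0>.

<-5, -9, 0>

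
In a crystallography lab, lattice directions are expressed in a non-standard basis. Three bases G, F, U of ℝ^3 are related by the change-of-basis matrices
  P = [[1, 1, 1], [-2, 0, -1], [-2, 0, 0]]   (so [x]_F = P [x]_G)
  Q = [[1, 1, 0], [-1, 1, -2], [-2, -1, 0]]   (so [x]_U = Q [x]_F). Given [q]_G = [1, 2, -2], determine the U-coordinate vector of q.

Apply P to get F-coordinates [1, 0, -2], then Q to get U-coordinates.
The result is [q]_U = [1, 3, -2].

[1, 3, -2]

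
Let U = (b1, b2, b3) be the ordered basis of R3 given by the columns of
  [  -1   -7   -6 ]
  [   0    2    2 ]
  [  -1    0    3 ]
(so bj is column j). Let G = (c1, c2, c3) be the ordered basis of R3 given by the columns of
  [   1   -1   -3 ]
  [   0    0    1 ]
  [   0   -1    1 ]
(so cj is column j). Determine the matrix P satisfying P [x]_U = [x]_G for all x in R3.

Column j of P is [bj]_G, since P maps U-coordinates to G-coordinates.
Expressing b1 in G: b1 = 0·c1 + c2 + 0·c3, so column 1 of P is <0, 1, 0>.
Doing the same for each bj gives P = [[0, 1, -1], [1, 2, -1], [0, 2, 2]].

[[0, 1, -1], [1, 2, -1], [0, 2, 2]]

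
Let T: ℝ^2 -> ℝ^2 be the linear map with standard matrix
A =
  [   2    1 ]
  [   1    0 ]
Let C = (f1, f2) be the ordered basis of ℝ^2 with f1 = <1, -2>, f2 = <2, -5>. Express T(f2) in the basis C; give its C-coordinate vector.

<-1, 0>

Compute T(f2) = A f2 = <-1, 2> in standard coordinates.
Then write this in C-coordinates: solve for y in y_1 f1 + y_2 f2 = <-1, 2>.
This gives y = <-1, 0>, which is column 2 of [T]_C.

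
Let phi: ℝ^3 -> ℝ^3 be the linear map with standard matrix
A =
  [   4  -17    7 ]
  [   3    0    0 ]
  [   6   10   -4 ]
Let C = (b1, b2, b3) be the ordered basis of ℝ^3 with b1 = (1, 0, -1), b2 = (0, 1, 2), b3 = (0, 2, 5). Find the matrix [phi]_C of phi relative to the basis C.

[[-3, -3, 1], [1, 2, -2], [1, -1, 1]]

Let P have columns b1, ..., b3. Then [phi]_C = P^(-1) A P.
Here det P = 1, so P^(-1) is integer; computing A P first and then P^(-1)(A P) gives [[-3, -3, 1], [1, 2, -2], [1, -1, 1]].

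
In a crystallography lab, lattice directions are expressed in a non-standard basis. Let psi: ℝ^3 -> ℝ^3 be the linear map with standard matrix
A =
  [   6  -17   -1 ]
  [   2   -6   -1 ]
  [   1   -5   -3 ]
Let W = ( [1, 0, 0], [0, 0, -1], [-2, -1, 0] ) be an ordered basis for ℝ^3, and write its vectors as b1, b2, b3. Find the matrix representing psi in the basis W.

[[2, -1, 1], [-1, -3, -3], [-2, -1, -2]]

The j-th column of [psi]_W is [psi(bj)]_W.
psi(b1) = A b1 = [6, 2, 1] = 2b1 - b2 - 2b3, so column 1 is [2, -1, -2].
Repeating for b2, b3 and assembling the columns gives [[2, -1, 1], [-1, -3, -3], [-2, -1, -2]].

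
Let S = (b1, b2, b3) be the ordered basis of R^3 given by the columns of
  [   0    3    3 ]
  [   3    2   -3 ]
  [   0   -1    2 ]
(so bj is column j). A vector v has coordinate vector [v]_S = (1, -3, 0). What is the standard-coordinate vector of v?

(-9, -3, 3)

v = M [v]_S, where M has columns b1, ..., b3.
Carrying out the matrix-vector product, v = (-9, -3, 3).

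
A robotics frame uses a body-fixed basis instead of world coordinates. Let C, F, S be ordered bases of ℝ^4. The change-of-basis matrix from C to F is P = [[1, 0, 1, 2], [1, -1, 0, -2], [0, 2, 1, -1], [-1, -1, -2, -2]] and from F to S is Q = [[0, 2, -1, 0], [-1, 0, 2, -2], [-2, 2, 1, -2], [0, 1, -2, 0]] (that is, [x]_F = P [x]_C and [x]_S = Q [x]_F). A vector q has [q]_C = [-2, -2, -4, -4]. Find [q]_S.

Composing the changes, [q]_S = Q P [q]_C.
Q P = [[2, -4, -1, -3], [1, 6, 5, 0], [2, 2, 3, -5], [1, -5, -2, 0]]; applying this to [-2, -2, -4, -4] gives [20, -34, 0, 16].

[20, -34, 0, 16]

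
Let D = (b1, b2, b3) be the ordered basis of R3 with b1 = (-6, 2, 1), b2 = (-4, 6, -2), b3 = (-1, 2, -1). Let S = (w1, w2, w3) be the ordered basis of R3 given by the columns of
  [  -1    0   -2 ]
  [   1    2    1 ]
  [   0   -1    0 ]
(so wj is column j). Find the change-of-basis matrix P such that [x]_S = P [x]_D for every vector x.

[[2, 0, -1], [-1, 2, 1], [2, 2, 1]]

Let M have columns bj and N have columns wj. Then for every x, N [x]_S = x = M [x]_D, so P = N^(-1) M.
Since det N = 1, N^(-1) has integer entries; multiplying gives P = [[2, 0, -1], [-1, 2, 1], [2, 2, 1]].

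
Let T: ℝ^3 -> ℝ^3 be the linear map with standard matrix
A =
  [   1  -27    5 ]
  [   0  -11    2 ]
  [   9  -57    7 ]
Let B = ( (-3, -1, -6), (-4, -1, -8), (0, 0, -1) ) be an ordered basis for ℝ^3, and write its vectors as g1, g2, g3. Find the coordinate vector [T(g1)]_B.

(-2, 3, 0)

Column 1 of [T]_B is the B-coordinate vector of T(g1).
In standard coordinates T(g1) = A g1 = (-6, -1, -12).
Converting to B: (-6, -1, -12) = -2g1 + 3g2 + 0·g3, so the coordinate vector is (-2, 3, 0).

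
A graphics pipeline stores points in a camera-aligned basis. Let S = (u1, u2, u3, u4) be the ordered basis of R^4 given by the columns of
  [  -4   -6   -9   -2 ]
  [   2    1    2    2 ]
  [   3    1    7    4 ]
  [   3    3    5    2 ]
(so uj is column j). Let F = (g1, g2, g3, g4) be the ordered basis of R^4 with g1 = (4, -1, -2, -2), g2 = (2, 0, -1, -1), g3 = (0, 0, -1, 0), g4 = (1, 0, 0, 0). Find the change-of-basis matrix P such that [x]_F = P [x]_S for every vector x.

Column j of P is [uj]_F, since P maps S-coordinates to F-coordinates.
Expressing u1 in F: u1 = -2g1 + g2 + 0·g3 + 2g4, so column 1 of P is (-2, 1, 0, 2).
Doing the same for each uj gives P = [[-2, -1, -2, -2], [1, -1, -1, 2], [0, 2, -2, -2], [2, 0, 1, 2]].

[[-2, -1, -2, -2], [1, -1, -1, 2], [0, 2, -2, -2], [2, 0, 1, 2]]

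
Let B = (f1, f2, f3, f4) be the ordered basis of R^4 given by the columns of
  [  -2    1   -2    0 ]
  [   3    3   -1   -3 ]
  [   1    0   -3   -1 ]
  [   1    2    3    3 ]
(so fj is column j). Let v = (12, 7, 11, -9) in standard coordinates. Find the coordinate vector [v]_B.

We seek scalars with c_1 f1 + ... + c_4 f4 = v; equivalently solve M c = v where the columns of M are f1, ..., f4.
Row-reducing the augmented matrix [M | v] gives c = (-1, 2, -4, 0).
Check: -f1 + 2f2 - 4f3 + 0·f4 = (12, 7, 11, -9).

(-1, 2, -4, 0)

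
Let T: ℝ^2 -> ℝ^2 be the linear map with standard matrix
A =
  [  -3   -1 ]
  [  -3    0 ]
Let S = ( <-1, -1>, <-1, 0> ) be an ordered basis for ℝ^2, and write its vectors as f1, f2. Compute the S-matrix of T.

[[-3, -3], [-1, 0]]

With P the matrix whose columns are f1, f2, [T]_S = P^(-1) A P.
Column by column: T(f1) = A f1 = <4, 3>; its S-coordinates <-3, -1> give column 1.
Continuing for each basis vector yields [T]_S = [[-3, -3], [-1, 0]].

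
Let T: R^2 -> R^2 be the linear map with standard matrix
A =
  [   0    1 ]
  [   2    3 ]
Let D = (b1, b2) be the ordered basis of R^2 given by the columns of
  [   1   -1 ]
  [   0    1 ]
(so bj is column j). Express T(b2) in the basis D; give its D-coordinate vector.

Column 2 of [T]_D is the D-coordinate vector of T(b2).
In standard coordinates T(b2) = A b2 = [1, 1].
Converting to D: [1, 1] = 2b1 + b2, so the coordinate vector is [2, 1].

[2, 1]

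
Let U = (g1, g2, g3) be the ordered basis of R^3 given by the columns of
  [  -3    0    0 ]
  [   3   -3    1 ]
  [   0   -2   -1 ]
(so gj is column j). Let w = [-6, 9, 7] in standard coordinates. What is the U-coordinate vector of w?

[2, -2, -3]

We seek scalars with c_1 g1 + ... + c_3 g3 = w; equivalently solve M c = w where the columns of M are g1, ..., g3.
Solving this 3x3 system gives c = (2, -2, -3).
Check: 2g1 - 2g2 - 3g3 = [-6, 9, 7].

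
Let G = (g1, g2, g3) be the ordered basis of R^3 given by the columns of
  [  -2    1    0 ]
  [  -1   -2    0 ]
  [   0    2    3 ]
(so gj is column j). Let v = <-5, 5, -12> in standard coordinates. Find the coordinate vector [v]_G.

Write v = c_1 g1 + ... + c_3 g3 and solve for the c_i.
Row-reducing the augmented matrix [M | v] gives c = (1, -3, -2).
Check: g1 - 3g2 - 2g3 = <-5, 5, -12>.

<1, -3, -2>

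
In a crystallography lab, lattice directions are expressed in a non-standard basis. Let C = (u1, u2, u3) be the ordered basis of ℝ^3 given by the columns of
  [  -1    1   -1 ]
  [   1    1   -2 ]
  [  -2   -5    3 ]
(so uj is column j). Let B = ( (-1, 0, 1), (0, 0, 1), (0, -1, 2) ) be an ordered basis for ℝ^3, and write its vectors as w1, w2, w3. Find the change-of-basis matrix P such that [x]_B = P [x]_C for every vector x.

[[1, -1, 1], [-1, -2, -2], [-1, -1, 2]]

Let M have columns uj and N have columns wj. Then for every x, N [x]_B = x = M [x]_C, so P = N^(-1) M.
Since det N = -1, N^(-1) has integer entries; multiplying gives P = [[1, -1, 1], [-1, -2, -2], [-1, -1, 2]].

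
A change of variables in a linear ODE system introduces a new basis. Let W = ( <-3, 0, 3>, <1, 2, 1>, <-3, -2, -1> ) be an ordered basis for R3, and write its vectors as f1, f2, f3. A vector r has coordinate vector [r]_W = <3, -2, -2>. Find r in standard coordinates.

r = M [r]_W, where M has columns f1, ..., f3.
Carrying out the matrix-vector product, r = <-5, 0, 9>.

<-5, 0, 9>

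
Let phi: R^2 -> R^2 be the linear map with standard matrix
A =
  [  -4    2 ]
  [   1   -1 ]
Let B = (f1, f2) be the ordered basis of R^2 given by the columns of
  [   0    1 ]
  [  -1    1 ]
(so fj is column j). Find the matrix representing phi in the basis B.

[[-3, -2], [-2, -2]]

With P the matrix whose columns are f1, f2, [phi]_B = P^(-1) A P.
Column by column: phi(f1) = A f1 = <-2, 1>; its B-coordinates <-3, -2> give column 1.
Continuing for each basis vector yields [phi]_B = [[-3, -2], [-2, -2]].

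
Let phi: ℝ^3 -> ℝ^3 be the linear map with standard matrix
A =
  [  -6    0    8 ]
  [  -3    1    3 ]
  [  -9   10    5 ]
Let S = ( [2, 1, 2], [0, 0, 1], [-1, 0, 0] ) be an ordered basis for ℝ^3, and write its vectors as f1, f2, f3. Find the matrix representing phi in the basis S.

With P the matrix whose columns are f1, ..., f3, [phi]_S = P^(-1) A P.
Column by column: phi(f1) = A f1 = [4, 1, 2]; its S-coordinates [1, 0, -2] give column 1.
Continuing for each basis vector yields [phi]_S = [[1, 3, 3], [0, -1, 3], [-2, -2, 0]].

[[1, 3, 3], [0, -1, 3], [-2, -2, 0]]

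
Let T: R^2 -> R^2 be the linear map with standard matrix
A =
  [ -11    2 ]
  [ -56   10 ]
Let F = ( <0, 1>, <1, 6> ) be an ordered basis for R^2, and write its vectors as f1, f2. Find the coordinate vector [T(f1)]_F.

<-2, 2>

Compute T(f1) = A f1 = <2, 10> in standard coordinates.
Then write this in F-coordinates: solve for y in y_1 f1 + y_2 f2 = <2, 10>.
This gives y = <-2, 2>, which is column 1 of [T]_F.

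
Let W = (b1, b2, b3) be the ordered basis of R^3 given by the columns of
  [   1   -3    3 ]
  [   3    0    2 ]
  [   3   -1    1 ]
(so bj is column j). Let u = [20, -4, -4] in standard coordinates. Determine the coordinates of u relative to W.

[-4, -4, 4]

[u]_W is the unique c with M c = u, where M has columns b1, ..., b3.
Gaussian elimination on [M | u] yields c = (-4, -4, 4).
Check: -4b1 - 4b2 + 4b3 = [20, -4, -4].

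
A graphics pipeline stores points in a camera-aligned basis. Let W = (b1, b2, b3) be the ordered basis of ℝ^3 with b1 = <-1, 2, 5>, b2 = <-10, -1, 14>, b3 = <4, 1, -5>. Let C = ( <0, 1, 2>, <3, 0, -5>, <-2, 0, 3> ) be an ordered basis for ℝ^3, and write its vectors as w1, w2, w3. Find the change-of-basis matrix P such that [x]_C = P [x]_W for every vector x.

[[2, -1, 1], [1, -2, 2], [2, 2, 1]]

Let M have columns bj and N have columns wj. Then for every x, N [x]_C = x = M [x]_W, so P = N^(-1) M.
Since det N = 1, N^(-1) has integer entries; multiplying gives P = [[2, -1, 1], [1, -2, 2], [2, 2, 1]].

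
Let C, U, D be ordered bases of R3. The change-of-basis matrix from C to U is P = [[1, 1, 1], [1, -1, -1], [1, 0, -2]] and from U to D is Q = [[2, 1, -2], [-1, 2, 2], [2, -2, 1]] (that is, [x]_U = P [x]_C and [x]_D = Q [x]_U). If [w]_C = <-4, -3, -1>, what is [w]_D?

First [w]_U = P [w]_C = <-8, 0, -2>.
Then [w]_D = Q [w]_U = <-12, 4, -18>.

<-12, 4, -18>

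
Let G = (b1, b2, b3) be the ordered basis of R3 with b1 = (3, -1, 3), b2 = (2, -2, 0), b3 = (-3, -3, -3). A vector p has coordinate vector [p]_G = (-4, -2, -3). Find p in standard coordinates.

The coordinates say p = -4b1 - 2b2 - 3b3; adding the scaled basis vectors gives (-7, 17, -3).

(-7, 17, -3)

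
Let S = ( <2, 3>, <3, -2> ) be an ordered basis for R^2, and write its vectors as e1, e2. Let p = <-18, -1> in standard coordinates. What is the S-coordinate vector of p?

<-3, -4>

Write p = c_1 e1 + c_2 e2 and solve for the c_i.
System: 2c_1 + 3c_2 = -18, 3c_1 - 2c_2 = -1; solving gives c_1 = -3, c_2 = -4.
Check: -3e1 - 4e2 = <-18, -1>.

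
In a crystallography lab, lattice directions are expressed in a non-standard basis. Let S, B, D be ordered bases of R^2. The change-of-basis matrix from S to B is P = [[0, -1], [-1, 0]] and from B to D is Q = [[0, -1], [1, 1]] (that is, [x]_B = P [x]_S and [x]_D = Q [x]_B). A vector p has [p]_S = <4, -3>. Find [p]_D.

<4, -1>

First [p]_B = P [p]_S = <3, -4>.
Then [p]_D = Q [p]_B = <4, -1>.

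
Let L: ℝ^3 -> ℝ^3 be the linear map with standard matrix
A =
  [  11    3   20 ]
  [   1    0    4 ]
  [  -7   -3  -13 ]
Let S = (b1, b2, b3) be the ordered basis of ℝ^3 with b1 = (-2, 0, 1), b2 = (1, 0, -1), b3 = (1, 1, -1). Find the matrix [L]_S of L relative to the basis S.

The j-th column of [L]_S is [L(bj)]_S.
L(b1) = A b1 = (-2, 2, 1) = b1 - 2b2 + 2b3, so column 1 is (1, -2, 2).
Repeating for b2, b3 and assembling the columns gives [[1, 3, 3], [-2, 0, 3], [2, -3, -3]].

[[1, 3, 3], [-2, 0, 3], [2, -3, -3]]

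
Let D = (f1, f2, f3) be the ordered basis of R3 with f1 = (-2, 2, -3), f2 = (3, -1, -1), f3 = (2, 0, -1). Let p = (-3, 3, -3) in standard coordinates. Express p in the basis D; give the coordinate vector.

[p]_D is the unique c with M c = p, where M has columns f1, ..., f3.
Gaussian elimination on [M | p] yields c = (1, -1, 1).
Check: f1 - f2 + f3 = (-3, 3, -3).

(1, -1, 1)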